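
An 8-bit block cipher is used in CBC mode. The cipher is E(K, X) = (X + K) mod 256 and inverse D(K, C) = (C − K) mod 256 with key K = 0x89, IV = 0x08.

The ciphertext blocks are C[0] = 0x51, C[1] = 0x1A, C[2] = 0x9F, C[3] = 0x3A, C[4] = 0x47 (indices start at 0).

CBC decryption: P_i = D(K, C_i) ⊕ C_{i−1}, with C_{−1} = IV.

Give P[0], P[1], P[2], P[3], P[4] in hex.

P[0] = 0xC0, P[1] = 0xC0, P[2] = 0x0C, P[3] = 0x2E, P[4] = 0x84

P[0]: D(K, 0x51) = 0xC8; 0xC8 ⊕ 0x08 = 0xC0.
P[1]: D(K, 0x1A) = 0x91; 0x91 ⊕ 0x51 = 0xC0.
P[2]: D(K, 0x9F) = 0x16; 0x16 ⊕ 0x1A = 0x0C.
P[3]: D(K, 0x3A) = 0xB1; 0xB1 ⊕ 0x9F = 0x2E.
P[4]: D(K, 0x47) = 0xBE; 0xBE ⊕ 0x3A = 0x84.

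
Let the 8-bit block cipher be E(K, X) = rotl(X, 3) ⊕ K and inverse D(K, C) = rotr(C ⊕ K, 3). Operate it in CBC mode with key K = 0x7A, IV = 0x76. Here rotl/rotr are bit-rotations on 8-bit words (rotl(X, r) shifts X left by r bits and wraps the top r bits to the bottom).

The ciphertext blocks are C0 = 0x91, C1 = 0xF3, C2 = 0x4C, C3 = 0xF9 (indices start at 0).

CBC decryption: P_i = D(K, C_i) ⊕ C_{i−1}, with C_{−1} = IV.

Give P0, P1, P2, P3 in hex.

P0 = 0x0B, P1 = 0xA0, P2 = 0x35, P3 = 0x3C

P0: D(K, 0x91) = 0x7D; 0x7D ⊕ 0x76 = 0x0B.
P1: D(K, 0xF3) = 0x31; 0x31 ⊕ 0x91 = 0xA0.
P2: D(K, 0x4C) = 0xC6; 0xC6 ⊕ 0xF3 = 0x35.
P3: D(K, 0xF9) = 0x70; 0x70 ⊕ 0x4C = 0x3C.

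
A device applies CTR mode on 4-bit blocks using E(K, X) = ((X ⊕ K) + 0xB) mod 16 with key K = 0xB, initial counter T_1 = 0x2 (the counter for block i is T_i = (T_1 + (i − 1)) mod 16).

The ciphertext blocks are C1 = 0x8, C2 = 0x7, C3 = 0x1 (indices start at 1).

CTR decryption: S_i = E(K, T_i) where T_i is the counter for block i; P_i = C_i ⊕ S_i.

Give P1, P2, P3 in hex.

P1 = 0xC, P2 = 0x4, P3 = 0xB

P1: T = 0x2, S = E(K, T) = 0x4; 0x8 ⊕ 0x4 = 0xC.
P2: T = 0x3, S = E(K, T) = 0x3; 0x7 ⊕ 0x3 = 0x4.
P3: T = 0x4, S = E(K, T) = 0xA; 0x1 ⊕ 0xA = 0xB.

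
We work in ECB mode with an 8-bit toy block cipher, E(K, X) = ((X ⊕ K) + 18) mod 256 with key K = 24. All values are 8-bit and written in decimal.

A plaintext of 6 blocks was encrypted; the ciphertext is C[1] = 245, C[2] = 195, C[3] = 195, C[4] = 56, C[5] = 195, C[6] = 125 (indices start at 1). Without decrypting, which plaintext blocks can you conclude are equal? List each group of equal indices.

ECB encrypts each block independently with the same key, so equal ciphertext blocks imply equal plaintext blocks.
C[2] = C[3] = C[5] = 195, so P[2] = P[3] = P[5].

P[2] = P[3] = P[5]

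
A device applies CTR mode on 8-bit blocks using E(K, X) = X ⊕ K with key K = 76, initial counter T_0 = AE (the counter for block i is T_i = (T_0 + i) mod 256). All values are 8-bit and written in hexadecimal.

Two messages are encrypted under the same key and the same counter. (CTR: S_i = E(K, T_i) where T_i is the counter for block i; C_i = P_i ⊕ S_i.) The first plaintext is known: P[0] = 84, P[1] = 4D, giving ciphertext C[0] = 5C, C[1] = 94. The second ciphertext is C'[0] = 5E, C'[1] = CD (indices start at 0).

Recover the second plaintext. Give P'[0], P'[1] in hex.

In CTR with a reused counter, both messages share the same keystream S_i, so C_i ⊕ C'_i = P_i ⊕ P'_i and thus P'_i = P_i ⊕ C_i ⊕ C'_i.
P'[0]: 84 ⊕ 5C ⊕ 5E = 86.
P'[1]: 4D ⊕ 94 ⊕ CD = 14.

P'[0] = 86, P'[1] = 14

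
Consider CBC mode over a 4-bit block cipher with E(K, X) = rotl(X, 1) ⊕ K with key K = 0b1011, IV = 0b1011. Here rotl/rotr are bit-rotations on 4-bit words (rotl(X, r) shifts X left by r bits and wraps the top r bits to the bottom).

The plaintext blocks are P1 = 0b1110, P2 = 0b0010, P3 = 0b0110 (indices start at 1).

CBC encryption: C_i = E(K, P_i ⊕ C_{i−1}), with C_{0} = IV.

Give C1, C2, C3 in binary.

C1 = 0b0001, C2 = 0b1101, C3 = 0b1100

C1: P1 ⊕ 0b1011 = 0b0101; E(K, 0b0101) = 0b0001.
C2: P2 ⊕ 0b0001 = 0b0011; E(K, 0b0011) = 0b1101.
C3: P3 ⊕ 0b1101 = 0b1011; E(K, 0b1011) = 0b1100.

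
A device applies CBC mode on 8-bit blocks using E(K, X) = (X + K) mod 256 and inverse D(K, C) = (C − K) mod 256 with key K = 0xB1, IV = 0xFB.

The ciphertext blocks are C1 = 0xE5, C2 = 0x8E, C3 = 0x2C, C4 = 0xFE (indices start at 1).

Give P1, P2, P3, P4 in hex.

P1 = 0xCF, P2 = 0x38, P3 = 0xF5, P4 = 0x61

CBC decryption: P_i = D(K, C_i) ⊕ C_{i−1}, with C_{0} = IV.
P1: D(K, 0xE5) = 0x34; 0x34 ⊕ 0xFB = 0xCF.
P2: D(K, 0x8E) = 0xDD; 0xDD ⊕ 0xE5 = 0x38.
P3: D(K, 0x2C) = 0x7B; 0x7B ⊕ 0x8E = 0xF5.
P4: D(K, 0xFE) = 0x4D; 0x4D ⊕ 0x2C = 0x61.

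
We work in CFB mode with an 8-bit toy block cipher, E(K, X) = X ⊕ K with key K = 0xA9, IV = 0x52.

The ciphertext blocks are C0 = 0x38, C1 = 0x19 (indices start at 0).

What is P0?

P0 = 0xC3

CFB decryption: P_i = C_i ⊕ E(K, C_{i−1}), with C_{−1} = IV.
P0: E(K, 0x52) = 0xFB; 0x38 ⊕ 0xFB = 0xC3.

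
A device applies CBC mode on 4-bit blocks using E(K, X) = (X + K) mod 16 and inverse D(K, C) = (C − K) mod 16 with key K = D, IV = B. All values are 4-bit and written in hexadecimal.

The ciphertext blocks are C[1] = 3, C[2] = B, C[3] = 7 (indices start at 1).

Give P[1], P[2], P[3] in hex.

P[1] = D, P[2] = D, P[3] = 1

CBC decryption: P_i = D(K, C_i) ⊕ C_{i−1}, with C_{0} = IV.
P[1]: D(K, 3) = 6; 6 ⊕ B = D.
P[2]: D(K, B) = E; E ⊕ 3 = D.
P[3]: D(K, 7) = A; A ⊕ B = 1.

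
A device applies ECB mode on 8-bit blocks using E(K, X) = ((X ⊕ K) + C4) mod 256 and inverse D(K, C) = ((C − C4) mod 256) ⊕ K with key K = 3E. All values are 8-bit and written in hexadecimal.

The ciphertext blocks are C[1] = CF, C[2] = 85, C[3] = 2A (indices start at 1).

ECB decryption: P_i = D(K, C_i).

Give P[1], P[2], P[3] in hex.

P[1]: D(K, CF) = 35.
P[2]: D(K, 85) = FF.
P[3]: D(K, 2A) = 58.

P[1] = 35, P[2] = FF, P[3] = 58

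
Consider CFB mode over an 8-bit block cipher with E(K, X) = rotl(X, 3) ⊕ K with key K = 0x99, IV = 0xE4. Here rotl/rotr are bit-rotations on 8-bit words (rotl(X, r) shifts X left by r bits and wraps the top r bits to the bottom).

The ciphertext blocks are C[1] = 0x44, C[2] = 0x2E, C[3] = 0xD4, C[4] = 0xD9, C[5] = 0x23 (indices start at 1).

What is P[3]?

P[3] = 0x3C

CFB decryption: P_i = C_i ⊕ E(K, C_{i−1}), with C_{0} = IV.
P[3]: E(K, 0x2E) = 0xE8; 0xD4 ⊕ 0xE8 = 0x3C.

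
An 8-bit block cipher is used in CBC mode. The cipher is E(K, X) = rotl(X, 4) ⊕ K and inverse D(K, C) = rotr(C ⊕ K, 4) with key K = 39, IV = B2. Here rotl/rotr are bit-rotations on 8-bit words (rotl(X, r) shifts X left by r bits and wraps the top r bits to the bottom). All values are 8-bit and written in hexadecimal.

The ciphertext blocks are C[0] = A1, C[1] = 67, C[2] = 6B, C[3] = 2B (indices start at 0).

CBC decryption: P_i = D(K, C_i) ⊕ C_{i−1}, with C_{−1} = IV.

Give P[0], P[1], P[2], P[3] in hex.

P[0]: D(K, A1) = 89; 89 ⊕ B2 = 3B.
P[1]: D(K, 67) = E5; E5 ⊕ A1 = 44.
P[2]: D(K, 6B) = 25; 25 ⊕ 67 = 42.
P[3]: D(K, 2B) = 21; 21 ⊕ 6B = 4A.

P[0] = 3B, P[1] = 44, P[2] = 42, P[3] = 4A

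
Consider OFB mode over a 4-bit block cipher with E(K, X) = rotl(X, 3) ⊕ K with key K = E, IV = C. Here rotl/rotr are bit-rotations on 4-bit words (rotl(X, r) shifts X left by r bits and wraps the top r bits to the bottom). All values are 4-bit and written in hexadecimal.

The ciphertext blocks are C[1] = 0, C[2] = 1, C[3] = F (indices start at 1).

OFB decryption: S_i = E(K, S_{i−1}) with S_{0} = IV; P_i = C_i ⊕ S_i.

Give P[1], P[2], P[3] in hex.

P[1]: S = E(K, C) = 8; 0 ⊕ 8 = 8.
P[2]: S = E(K, 8) = A; 1 ⊕ A = B.
P[3]: S = E(K, A) = B; F ⊕ B = 4.

P[1] = 8, P[2] = B, P[3] = 4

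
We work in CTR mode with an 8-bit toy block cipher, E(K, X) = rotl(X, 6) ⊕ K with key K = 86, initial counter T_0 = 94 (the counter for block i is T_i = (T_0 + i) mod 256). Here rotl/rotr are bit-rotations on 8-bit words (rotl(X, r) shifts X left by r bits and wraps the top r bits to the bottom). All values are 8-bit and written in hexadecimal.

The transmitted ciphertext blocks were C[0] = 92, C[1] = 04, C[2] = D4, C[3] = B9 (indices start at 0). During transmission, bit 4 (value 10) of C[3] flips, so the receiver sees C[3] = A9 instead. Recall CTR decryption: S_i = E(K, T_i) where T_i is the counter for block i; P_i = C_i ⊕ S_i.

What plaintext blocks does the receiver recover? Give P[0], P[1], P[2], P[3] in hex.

Only C[3] changed, to A9. In CTR, a change in C_i flips the same bit in P_i only; the keystream is unaffected. Decrypting the received ciphertext:
P[0]: T = 94, S = E(K, T) = A3; 92 ⊕ A3 = 31.
P[1]: T = 95, S = E(K, T) = E3; 04 ⊕ E3 = E7.
P[2]: T = 96, S = E(K, T) = 23; D4 ⊕ 23 = F7.
P[3]: T = 97, S = E(K, T) = 63; A9 ⊕ 63 = CA.
Blocks that differ from the original plaintext: P[3].

P[0] = 31, P[1] = E7, P[2] = F7, P[3] = CA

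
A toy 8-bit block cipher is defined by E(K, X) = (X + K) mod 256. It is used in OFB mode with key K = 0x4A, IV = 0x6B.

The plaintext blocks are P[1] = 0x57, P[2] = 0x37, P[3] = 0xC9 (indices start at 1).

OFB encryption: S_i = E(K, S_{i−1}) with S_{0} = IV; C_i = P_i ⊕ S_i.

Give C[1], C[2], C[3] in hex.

C[1] = 0xE2, C[2] = 0xC8, C[3] = 0x80

C[1]: S = E(K, 0x6B) = 0xB5; 0x57 ⊕ 0xB5 = 0xE2.
C[2]: S = E(K, 0xB5) = 0xFF; 0x37 ⊕ 0xFF = 0xC8.
C[3]: S = E(K, 0xFF) = 0x49; 0xC9 ⊕ 0x49 = 0x80.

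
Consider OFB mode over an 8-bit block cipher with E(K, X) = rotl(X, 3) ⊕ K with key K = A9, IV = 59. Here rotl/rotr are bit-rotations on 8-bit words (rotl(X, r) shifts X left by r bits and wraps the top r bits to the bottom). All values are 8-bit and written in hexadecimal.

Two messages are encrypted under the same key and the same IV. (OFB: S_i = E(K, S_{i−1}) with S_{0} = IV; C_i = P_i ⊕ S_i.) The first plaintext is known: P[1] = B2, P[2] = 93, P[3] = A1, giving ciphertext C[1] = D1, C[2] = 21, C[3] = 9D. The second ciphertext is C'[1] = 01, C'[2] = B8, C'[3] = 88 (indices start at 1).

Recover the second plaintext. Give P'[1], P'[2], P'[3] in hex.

P'[1] = 62, P'[2] = 0A, P'[3] = B4

In OFB with a reused IV, both messages share the same keystream S_i, so C_i ⊕ C'_i = P_i ⊕ P'_i and thus P'_i = P_i ⊕ C_i ⊕ C'_i.
P'[1]: B2 ⊕ D1 ⊕ 01 = 62.
P'[2]: 93 ⊕ 21 ⊕ B8 = 0A.
P'[3]: A1 ⊕ 9D ⊕ 88 = B4.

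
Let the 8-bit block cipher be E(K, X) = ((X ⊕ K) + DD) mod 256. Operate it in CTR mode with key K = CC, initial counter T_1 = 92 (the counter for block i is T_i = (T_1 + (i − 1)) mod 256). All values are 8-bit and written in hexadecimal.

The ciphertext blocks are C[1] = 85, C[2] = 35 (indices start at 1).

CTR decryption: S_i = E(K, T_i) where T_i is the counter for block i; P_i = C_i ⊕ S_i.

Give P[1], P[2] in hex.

P[1]: T = 92, S = E(K, T) = 3B; 85 ⊕ 3B = BE.
P[2]: T = 93, S = E(K, T) = 3C; 35 ⊕ 3C = 09.

P[1] = BE, P[2] = 09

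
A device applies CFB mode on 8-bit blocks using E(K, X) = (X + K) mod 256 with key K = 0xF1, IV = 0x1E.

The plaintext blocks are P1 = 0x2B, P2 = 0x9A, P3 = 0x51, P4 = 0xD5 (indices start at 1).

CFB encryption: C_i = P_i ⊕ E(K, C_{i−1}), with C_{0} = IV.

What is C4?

C4 = 0x17

C1: E(K, 0x1E) = 0x0F; 0x2B ⊕ 0x0F = 0x24.
C2: E(K, 0x24) = 0x15; 0x9A ⊕ 0x15 = 0x8F.
C3: E(K, 0x8F) = 0x80; 0x51 ⊕ 0x80 = 0xD1.
C4: E(K, 0xD1) = 0xC2; 0xD5 ⊕ 0xC2 = 0x17.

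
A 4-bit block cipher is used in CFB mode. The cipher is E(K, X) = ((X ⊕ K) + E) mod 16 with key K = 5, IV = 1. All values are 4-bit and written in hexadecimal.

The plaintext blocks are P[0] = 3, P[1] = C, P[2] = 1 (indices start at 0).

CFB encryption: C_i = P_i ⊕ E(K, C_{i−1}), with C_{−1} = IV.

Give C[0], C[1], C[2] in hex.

C[0] = 1, C[1] = E, C[2] = 8

C[0]: E(K, 1) = 2; 3 ⊕ 2 = 1.
C[1]: E(K, 1) = 2; C ⊕ 2 = E.
C[2]: E(K, E) = 9; 1 ⊕ 9 = 8.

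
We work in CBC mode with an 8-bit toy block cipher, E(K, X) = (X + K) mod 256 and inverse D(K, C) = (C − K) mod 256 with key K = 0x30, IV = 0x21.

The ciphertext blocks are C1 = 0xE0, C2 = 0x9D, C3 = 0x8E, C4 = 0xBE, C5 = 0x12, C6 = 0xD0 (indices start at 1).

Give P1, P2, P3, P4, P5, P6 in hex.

CBC decryption: P_i = D(K, C_i) ⊕ C_{i−1}, with C_{0} = IV.
P1: D(K, 0xE0) = 0xB0; 0xB0 ⊕ 0x21 = 0x91.
P2: D(K, 0x9D) = 0x6D; 0x6D ⊕ 0xE0 = 0x8D.
P3: D(K, 0x8E) = 0x5E; 0x5E ⊕ 0x9D = 0xC3.
P4: D(K, 0xBE) = 0x8E; 0x8E ⊕ 0x8E = 0x00.
P5: D(K, 0x12) = 0xE2; 0xE2 ⊕ 0xBE = 0x5C.
P6: D(K, 0xD0) = 0xA0; 0xA0 ⊕ 0x12 = 0xB2.

P1 = 0x91, P2 = 0x8D, P3 = 0xC3, P4 = 0x00, P5 = 0x5C, P6 = 0xB2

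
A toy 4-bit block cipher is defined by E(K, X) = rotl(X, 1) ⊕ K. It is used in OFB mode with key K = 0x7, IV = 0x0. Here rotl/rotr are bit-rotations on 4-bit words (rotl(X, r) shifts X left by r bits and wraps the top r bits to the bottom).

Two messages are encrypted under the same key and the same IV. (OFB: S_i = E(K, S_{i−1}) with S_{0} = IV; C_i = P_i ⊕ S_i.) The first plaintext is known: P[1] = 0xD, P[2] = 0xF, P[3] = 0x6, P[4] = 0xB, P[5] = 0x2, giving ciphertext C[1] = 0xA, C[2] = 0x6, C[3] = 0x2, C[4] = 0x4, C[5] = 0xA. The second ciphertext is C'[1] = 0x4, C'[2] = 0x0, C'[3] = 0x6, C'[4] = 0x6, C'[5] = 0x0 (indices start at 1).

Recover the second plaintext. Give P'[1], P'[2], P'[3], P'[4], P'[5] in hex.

P'[1] = 0x3, P'[2] = 0x9, P'[3] = 0x2, P'[4] = 0x9, P'[5] = 0x8

In OFB with a reused IV, both messages share the same keystream S_i, so C_i ⊕ C'_i = P_i ⊕ P'_i and thus P'_i = P_i ⊕ C_i ⊕ C'_i.
P'[1]: 0xD ⊕ 0xA ⊕ 0x4 = 0x3.
P'[2]: 0xF ⊕ 0x6 ⊕ 0x0 = 0x9.
P'[3]: 0x6 ⊕ 0x2 ⊕ 0x6 = 0x2.
P'[4]: 0xB ⊕ 0x4 ⊕ 0x6 = 0x9.
P'[5]: 0x2 ⊕ 0xA ⊕ 0x0 = 0x8.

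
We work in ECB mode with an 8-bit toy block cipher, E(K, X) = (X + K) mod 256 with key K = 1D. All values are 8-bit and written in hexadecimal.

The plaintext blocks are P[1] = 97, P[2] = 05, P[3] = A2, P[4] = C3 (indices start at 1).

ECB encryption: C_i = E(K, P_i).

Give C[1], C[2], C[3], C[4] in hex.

C[1]: E(K, 97) = B4.
C[2]: E(K, 05) = 22.
C[3]: E(K, A2) = BF.
C[4]: E(K, C3) = E0.

C[1] = B4, C[2] = 22, C[3] = BF, C[4] = E0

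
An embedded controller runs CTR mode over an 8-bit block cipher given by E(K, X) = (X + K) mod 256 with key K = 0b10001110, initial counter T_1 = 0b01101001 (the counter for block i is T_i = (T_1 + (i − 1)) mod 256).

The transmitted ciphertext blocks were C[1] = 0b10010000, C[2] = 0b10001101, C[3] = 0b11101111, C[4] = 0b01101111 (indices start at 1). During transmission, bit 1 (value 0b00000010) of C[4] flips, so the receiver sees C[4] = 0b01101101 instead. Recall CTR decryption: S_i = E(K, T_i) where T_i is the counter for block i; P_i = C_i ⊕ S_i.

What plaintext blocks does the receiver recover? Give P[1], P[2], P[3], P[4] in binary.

P[1] = 0b01100111, P[2] = 0b01110101, P[3] = 0b00010110, P[4] = 0b10010111

Only C[4] changed, to 0b01101101. In CTR, a change in C_i flips the same bit in P_i only; the keystream is unaffected. Decrypting the received ciphertext:
P[1]: T = 0b01101001, S = E(K, T) = 0b11110111; 0b10010000 ⊕ 0b11110111 = 0b01100111.
P[2]: T = 0b01101010, S = E(K, T) = 0b11111000; 0b10001101 ⊕ 0b11111000 = 0b01110101.
P[3]: T = 0b01101011, S = E(K, T) = 0b11111001; 0b11101111 ⊕ 0b11111001 = 0b00010110.
P[4]: T = 0b01101100, S = E(K, T) = 0b11111010; 0b01101101 ⊕ 0b11111010 = 0b10010111.
Blocks that differ from the original plaintext: P[4].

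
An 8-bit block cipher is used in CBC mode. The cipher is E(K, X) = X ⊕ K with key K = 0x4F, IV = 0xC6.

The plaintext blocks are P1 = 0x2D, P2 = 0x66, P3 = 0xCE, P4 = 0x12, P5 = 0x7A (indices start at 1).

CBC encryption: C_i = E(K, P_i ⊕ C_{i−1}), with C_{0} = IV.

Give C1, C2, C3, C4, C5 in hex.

C1 = 0xA4, C2 = 0x8D, C3 = 0x0C, C4 = 0x51, C5 = 0x64

C1: P1 ⊕ 0xC6 = 0xEB; E(K, 0xEB) = 0xA4.
C2: P2 ⊕ 0xA4 = 0xC2; E(K, 0xC2) = 0x8D.
C3: P3 ⊕ 0x8D = 0x43; E(K, 0x43) = 0x0C.
C4: P4 ⊕ 0x0C = 0x1E; E(K, 0x1E) = 0x51.
C5: P5 ⊕ 0x51 = 0x2B; E(K, 0x2B) = 0x64.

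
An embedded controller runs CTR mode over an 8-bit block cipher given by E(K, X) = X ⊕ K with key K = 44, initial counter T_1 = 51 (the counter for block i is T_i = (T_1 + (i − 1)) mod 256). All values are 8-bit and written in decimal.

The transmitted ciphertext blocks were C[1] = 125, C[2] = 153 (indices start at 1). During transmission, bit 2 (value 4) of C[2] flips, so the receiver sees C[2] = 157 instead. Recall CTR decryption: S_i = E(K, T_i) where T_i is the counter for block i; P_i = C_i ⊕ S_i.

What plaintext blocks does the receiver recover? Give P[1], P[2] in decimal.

P[1] = 98, P[2] = 133

Only C[2] changed, to 157. In CTR, a change in C_i flips the same bit in P_i only; the keystream is unaffected. Decrypting the received ciphertext:
P[1]: T = 51, S = E(K, T) = 31; 125 ⊕ 31 = 98.
P[2]: T = 52, S = E(K, T) = 24; 157 ⊕ 24 = 133.
Blocks that differ from the original plaintext: P[2].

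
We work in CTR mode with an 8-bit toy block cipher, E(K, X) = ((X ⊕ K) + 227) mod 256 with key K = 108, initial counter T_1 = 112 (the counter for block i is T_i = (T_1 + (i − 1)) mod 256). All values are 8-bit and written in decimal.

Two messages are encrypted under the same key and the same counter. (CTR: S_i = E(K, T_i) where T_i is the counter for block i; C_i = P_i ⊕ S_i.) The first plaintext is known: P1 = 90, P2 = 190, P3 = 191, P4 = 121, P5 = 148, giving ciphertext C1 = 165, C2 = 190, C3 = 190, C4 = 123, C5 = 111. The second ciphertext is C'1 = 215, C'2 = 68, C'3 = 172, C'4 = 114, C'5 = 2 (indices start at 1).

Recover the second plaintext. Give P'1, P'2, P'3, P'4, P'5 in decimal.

P'1 = 40, P'2 = 68, P'3 = 173, P'4 = 112, P'5 = 249

In CTR with a reused counter, both messages share the same keystream S_i, so C_i ⊕ C'_i = P_i ⊕ P'_i and thus P'_i = P_i ⊕ C_i ⊕ C'_i.
P'1: 90 ⊕ 165 ⊕ 215 = 40.
P'2: 190 ⊕ 190 ⊕ 68 = 68.
P'3: 191 ⊕ 190 ⊕ 172 = 173.
P'4: 121 ⊕ 123 ⊕ 114 = 112.
P'5: 148 ⊕ 111 ⊕ 2 = 249.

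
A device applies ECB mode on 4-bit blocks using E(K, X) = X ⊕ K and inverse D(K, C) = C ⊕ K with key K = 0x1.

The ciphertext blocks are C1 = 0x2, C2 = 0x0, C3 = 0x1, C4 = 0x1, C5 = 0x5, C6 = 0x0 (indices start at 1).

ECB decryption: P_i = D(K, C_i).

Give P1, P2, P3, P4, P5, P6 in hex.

P1: D(K, 0x2) = 0x3.
P2: D(K, 0x0) = 0x1.
P3: D(K, 0x1) = 0x0.
P4: D(K, 0x1) = 0x0.
P5: D(K, 0x5) = 0x4.
P6: D(K, 0x0) = 0x1.

P1 = 0x3, P2 = 0x1, P3 = 0x0, P4 = 0x0, P5 = 0x4, P6 = 0x1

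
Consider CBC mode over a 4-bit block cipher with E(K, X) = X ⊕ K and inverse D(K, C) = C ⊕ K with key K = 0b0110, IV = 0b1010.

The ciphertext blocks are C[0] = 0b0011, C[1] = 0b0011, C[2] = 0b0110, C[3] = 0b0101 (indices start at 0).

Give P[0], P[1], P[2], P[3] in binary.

CBC decryption: P_i = D(K, C_i) ⊕ C_{i−1}, with C_{−1} = IV.
P[0]: D(K, 0b0011) = 0b0101; 0b0101 ⊕ 0b1010 = 0b1111.
P[1]: D(K, 0b0011) = 0b0101; 0b0101 ⊕ 0b0011 = 0b0110.
P[2]: D(K, 0b0110) = 0b0000; 0b0000 ⊕ 0b0011 = 0b0011.
P[3]: D(K, 0b0101) = 0b0011; 0b0011 ⊕ 0b0110 = 0b0101.

P[0] = 0b1111, P[1] = 0b0110, P[2] = 0b0011, P[3] = 0b0101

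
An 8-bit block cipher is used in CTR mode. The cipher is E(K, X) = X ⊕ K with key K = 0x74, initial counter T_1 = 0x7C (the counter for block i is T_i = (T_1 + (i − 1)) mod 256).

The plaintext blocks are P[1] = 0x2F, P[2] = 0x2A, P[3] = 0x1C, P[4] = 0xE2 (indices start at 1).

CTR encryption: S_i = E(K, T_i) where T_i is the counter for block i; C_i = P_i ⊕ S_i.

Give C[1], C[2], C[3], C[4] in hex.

C[1]: T = 0x7C, S = E(K, T) = 0x08; 0x2F ⊕ 0x08 = 0x27.
C[2]: T = 0x7D, S = E(K, T) = 0x09; 0x2A ⊕ 0x09 = 0x23.
C[3]: T = 0x7E, S = E(K, T) = 0x0A; 0x1C ⊕ 0x0A = 0x16.
C[4]: T = 0x7F, S = E(K, T) = 0x0B; 0xE2 ⊕ 0x0B = 0xE9.

C[1] = 0x27, C[2] = 0x23, C[3] = 0x16, C[4] = 0xE9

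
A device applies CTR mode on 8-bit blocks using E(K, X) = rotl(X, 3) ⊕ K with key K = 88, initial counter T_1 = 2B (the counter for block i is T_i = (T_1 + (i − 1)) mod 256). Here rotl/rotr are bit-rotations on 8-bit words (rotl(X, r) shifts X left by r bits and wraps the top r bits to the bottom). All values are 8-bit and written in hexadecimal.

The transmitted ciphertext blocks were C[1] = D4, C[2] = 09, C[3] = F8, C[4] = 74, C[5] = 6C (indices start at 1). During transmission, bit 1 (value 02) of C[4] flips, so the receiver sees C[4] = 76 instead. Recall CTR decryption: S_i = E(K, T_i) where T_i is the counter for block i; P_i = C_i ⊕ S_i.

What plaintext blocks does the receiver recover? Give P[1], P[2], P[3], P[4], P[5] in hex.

P[1] = 05, P[2] = E0, P[3] = 19, P[4] = 8F, P[5] = 9D

Only C[4] changed, to 76. In CTR, a change in C_i flips the same bit in P_i only; the keystream is unaffected. Decrypting the received ciphertext:
P[1]: T = 2B, S = E(K, T) = D1; D4 ⊕ D1 = 05.
P[2]: T = 2C, S = E(K, T) = E9; 09 ⊕ E9 = E0.
P[3]: T = 2D, S = E(K, T) = E1; F8 ⊕ E1 = 19.
P[4]: T = 2E, S = E(K, T) = F9; 76 ⊕ F9 = 8F.
P[5]: T = 2F, S = E(K, T) = F1; 6C ⊕ F1 = 9D.
Blocks that differ from the original plaintext: P[4].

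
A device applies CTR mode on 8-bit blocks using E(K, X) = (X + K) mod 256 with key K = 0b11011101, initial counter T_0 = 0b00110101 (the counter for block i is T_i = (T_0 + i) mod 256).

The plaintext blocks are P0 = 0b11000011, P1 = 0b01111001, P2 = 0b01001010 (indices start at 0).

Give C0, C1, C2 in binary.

CTR encryption: S_i = E(K, T_i) where T_i is the counter for block i; C_i = P_i ⊕ S_i.
C0: T = 0b00110101, S = E(K, T) = 0b00010010; 0b11000011 ⊕ 0b00010010 = 0b11010001.
C1: T = 0b00110110, S = E(K, T) = 0b00010011; 0b01111001 ⊕ 0b00010011 = 0b01101010.
C2: T = 0b00110111, S = E(K, T) = 0b00010100; 0b01001010 ⊕ 0b00010100 = 0b01011110.

C0 = 0b11010001, C1 = 0b01101010, C2 = 0b01011110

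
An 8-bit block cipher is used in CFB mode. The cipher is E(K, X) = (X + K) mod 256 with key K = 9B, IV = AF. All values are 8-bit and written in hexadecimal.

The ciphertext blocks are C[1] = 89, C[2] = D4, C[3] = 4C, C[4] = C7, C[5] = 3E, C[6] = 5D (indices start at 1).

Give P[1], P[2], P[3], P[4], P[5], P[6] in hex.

CFB decryption: P_i = C_i ⊕ E(K, C_{i−1}), with C_{0} = IV.
P[1]: E(K, AF) = 4A; 89 ⊕ 4A = C3.
P[2]: E(K, 89) = 24; D4 ⊕ 24 = F0.
P[3]: E(K, D4) = 6F; 4C ⊕ 6F = 23.
P[4]: E(K, 4C) = E7; C7 ⊕ E7 = 20.
P[5]: E(K, C7) = 62; 3E ⊕ 62 = 5C.
P[6]: E(K, 3E) = D9; 5D ⊕ D9 = 84.

P[1] = C3, P[2] = F0, P[3] = 23, P[4] = 20, P[5] = 5C, P[6] = 84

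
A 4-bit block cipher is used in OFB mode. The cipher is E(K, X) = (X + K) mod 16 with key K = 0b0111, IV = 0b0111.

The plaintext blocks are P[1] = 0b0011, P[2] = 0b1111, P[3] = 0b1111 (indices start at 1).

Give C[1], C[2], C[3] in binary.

C[1] = 0b1101, C[2] = 0b1010, C[3] = 0b0011

OFB encryption: S_i = E(K, S_{i−1}) with S_{0} = IV; C_i = P_i ⊕ S_i.
C[1]: S = E(K, 0b0111) = 0b1110; 0b0011 ⊕ 0b1110 = 0b1101.
C[2]: S = E(K, 0b1110) = 0b0101; 0b1111 ⊕ 0b0101 = 0b1010.
C[3]: S = E(K, 0b0101) = 0b1100; 0b1111 ⊕ 0b1100 = 0b0011.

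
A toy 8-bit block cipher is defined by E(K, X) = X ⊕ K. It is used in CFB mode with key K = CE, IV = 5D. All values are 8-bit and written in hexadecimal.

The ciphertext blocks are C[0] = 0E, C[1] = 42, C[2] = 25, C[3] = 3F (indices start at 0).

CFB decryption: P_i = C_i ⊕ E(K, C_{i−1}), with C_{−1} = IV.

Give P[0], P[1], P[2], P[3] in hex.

P[0] = 9D, P[1] = 82, P[2] = A9, P[3] = D4

P[0]: E(K, 5D) = 93; 0E ⊕ 93 = 9D.
P[1]: E(K, 0E) = C0; 42 ⊕ C0 = 82.
P[2]: E(K, 42) = 8C; 25 ⊕ 8C = A9.
P[3]: E(K, 25) = EB; 3F ⊕ EB = D4.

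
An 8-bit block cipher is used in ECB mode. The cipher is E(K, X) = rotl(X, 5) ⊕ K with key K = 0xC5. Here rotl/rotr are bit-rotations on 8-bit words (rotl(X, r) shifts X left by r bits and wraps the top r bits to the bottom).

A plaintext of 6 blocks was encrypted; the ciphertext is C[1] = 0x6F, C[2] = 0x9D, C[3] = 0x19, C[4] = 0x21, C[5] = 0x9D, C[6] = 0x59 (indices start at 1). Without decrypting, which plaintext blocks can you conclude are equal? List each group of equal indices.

P[2] = P[5]

ECB encrypts each block independently with the same key, so equal ciphertext blocks imply equal plaintext blocks.
C[2] = C[5] = 0x9D, so P[2] = P[5].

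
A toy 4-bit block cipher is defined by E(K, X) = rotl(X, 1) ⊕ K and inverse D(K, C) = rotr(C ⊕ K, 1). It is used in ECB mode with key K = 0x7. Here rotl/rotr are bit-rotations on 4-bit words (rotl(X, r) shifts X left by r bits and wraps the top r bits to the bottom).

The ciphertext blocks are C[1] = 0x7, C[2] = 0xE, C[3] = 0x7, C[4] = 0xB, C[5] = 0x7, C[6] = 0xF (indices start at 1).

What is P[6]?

ECB decryption: P_i = D(K, C_i).
P[6]: D(K, 0xF) = 0x4.

P[6] = 0x4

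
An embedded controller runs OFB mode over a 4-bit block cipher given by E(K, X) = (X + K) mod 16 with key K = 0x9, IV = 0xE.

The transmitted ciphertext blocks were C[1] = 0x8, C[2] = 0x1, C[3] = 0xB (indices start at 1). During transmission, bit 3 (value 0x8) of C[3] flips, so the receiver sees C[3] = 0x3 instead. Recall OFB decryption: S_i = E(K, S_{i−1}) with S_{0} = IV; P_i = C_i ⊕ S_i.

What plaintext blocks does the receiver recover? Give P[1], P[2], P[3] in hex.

Only C[3] changed, to 0x3. In OFB, a change in C_i flips the same bit in P_i only; the keystream is unaffected. Decrypting the received ciphertext:
P[1]: S = E(K, 0xE) = 0x7; 0x8 ⊕ 0x7 = 0xF.
P[2]: S = E(K, 0x7) = 0x0; 0x1 ⊕ 0x0 = 0x1.
P[3]: S = E(K, 0x0) = 0x9; 0x3 ⊕ 0x9 = 0xA.
Blocks that differ from the original plaintext: P[3].

P[1] = 0xF, P[2] = 0x1, P[3] = 0xA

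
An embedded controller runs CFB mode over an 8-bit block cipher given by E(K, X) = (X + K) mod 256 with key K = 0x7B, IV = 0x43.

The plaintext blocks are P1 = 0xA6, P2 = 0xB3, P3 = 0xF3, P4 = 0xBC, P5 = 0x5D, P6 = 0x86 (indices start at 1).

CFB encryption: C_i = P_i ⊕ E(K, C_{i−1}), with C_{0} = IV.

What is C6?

C1: E(K, 0x43) = 0xBE; 0xA6 ⊕ 0xBE = 0x18.
C2: E(K, 0x18) = 0x93; 0xB3 ⊕ 0x93 = 0x20.
C3: E(K, 0x20) = 0x9B; 0xF3 ⊕ 0x9B = 0x68.
C4: E(K, 0x68) = 0xE3; 0xBC ⊕ 0xE3 = 0x5F.
C5: E(K, 0x5F) = 0xDA; 0x5D ⊕ 0xDA = 0x87.
C6: E(K, 0x87) = 0x02; 0x86 ⊕ 0x02 = 0x84.

C6 = 0x84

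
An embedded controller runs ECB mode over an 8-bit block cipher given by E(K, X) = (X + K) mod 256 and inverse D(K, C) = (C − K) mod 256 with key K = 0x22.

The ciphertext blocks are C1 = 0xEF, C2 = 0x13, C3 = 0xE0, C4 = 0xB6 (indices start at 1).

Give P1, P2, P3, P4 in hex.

ECB decryption: P_i = D(K, C_i).
P1: D(K, 0xEF) = 0xCD.
P2: D(K, 0x13) = 0xF1.
P3: D(K, 0xE0) = 0xBE.
P4: D(K, 0xB6) = 0x94.

P1 = 0xCD, P2 = 0xF1, P3 = 0xBE, P4 = 0x94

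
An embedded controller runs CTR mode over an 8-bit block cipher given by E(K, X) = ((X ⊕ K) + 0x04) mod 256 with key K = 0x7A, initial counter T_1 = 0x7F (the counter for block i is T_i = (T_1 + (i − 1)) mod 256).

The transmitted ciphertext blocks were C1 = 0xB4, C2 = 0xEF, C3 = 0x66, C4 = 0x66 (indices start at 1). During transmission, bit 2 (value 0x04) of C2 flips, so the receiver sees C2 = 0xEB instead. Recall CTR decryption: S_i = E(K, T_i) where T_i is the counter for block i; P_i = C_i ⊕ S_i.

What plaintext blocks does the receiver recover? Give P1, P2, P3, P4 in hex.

Only C2 changed, to 0xEB. In CTR, a change in C_i flips the same bit in P_i only; the keystream is unaffected. Decrypting the received ciphertext:
P1: T = 0x7F, S = E(K, T) = 0x09; 0xB4 ⊕ 0x09 = 0xBD.
P2: T = 0x80, S = E(K, T) = 0xFE; 0xEB ⊕ 0xFE = 0x15.
P3: T = 0x81, S = E(K, T) = 0xFF; 0x66 ⊕ 0xFF = 0x99.
P4: T = 0x82, S = E(K, T) = 0xFC; 0x66 ⊕ 0xFC = 0x9A.
Blocks that differ from the original plaintext: P2.

P1 = 0xBD, P2 = 0x15, P3 = 0x99, P4 = 0x9A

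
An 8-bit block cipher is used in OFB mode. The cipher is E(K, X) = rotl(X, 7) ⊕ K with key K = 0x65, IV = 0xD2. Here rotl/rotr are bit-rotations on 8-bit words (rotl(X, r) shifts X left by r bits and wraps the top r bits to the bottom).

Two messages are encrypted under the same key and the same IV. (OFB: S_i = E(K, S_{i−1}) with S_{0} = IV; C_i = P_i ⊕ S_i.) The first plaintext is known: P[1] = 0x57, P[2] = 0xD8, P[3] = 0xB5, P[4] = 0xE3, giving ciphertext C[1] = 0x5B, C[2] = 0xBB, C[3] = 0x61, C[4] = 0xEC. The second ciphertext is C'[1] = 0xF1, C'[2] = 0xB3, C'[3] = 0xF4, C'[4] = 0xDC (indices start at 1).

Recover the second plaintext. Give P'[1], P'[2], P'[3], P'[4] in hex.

In OFB with a reused IV, both messages share the same keystream S_i, so C_i ⊕ C'_i = P_i ⊕ P'_i and thus P'_i = P_i ⊕ C_i ⊕ C'_i.
P'[1]: 0x57 ⊕ 0x5B ⊕ 0xF1 = 0xFD.
P'[2]: 0xD8 ⊕ 0xBB ⊕ 0xB3 = 0xD0.
P'[3]: 0xB5 ⊕ 0x61 ⊕ 0xF4 = 0x20.
P'[4]: 0xE3 ⊕ 0xEC ⊕ 0xDC = 0xD3.

P'[1] = 0xFD, P'[2] = 0xD0, P'[3] = 0x20, P'[4] = 0xD3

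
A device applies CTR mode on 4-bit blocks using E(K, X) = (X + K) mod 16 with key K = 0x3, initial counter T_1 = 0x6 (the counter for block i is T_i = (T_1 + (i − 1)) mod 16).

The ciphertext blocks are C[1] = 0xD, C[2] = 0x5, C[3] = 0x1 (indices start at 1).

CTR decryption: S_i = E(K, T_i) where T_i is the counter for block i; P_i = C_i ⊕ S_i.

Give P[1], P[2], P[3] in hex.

P[1] = 0x4, P[2] = 0xF, P[3] = 0xA

P[1]: T = 0x6, S = E(K, T) = 0x9; 0xD ⊕ 0x9 = 0x4.
P[2]: T = 0x7, S = E(K, T) = 0xA; 0x5 ⊕ 0xA = 0xF.
P[3]: T = 0x8, S = E(K, T) = 0xB; 0x1 ⊕ 0xB = 0xA.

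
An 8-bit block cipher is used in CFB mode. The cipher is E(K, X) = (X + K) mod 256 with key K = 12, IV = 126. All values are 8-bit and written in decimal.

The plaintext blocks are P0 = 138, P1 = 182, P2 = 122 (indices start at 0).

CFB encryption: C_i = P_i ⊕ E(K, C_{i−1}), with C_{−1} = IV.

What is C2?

C0: E(K, 126) = 138; 138 ⊕ 138 = 0.
C1: E(K, 0) = 12; 182 ⊕ 12 = 186.
C2: E(K, 186) = 198; 122 ⊕ 198 = 188.

C2 = 188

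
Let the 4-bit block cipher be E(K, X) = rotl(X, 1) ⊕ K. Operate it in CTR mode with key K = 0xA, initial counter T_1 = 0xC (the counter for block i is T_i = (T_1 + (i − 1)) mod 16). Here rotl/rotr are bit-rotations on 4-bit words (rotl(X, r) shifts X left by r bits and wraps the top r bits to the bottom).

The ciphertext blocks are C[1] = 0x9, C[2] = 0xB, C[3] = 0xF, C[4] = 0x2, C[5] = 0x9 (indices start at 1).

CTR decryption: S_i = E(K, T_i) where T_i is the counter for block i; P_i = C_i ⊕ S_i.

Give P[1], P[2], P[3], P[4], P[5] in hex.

P[1] = 0xA, P[2] = 0xA, P[3] = 0x8, P[4] = 0x7, P[5] = 0x3

P[1]: T = 0xC, S = E(K, T) = 0x3; 0x9 ⊕ 0x3 = 0xA.
P[2]: T = 0xD, S = E(K, T) = 0x1; 0xB ⊕ 0x1 = 0xA.
P[3]: T = 0xE, S = E(K, T) = 0x7; 0xF ⊕ 0x7 = 0x8.
P[4]: T = 0xF, S = E(K, T) = 0x5; 0x2 ⊕ 0x5 = 0x7.
P[5]: T = 0x0, S = E(K, T) = 0xA; 0x9 ⊕ 0xA = 0x3.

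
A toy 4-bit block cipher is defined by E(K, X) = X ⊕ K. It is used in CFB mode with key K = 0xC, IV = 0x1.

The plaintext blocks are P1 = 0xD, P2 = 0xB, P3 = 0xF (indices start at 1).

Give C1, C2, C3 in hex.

C1 = 0x0, C2 = 0x7, C3 = 0x4

CFB encryption: C_i = P_i ⊕ E(K, C_{i−1}), with C_{0} = IV.
C1: E(K, 0x1) = 0xD; 0xD ⊕ 0xD = 0x0.
C2: E(K, 0x0) = 0xC; 0xB ⊕ 0xC = 0x7.
C3: E(K, 0x7) = 0xB; 0xF ⊕ 0xB = 0x4.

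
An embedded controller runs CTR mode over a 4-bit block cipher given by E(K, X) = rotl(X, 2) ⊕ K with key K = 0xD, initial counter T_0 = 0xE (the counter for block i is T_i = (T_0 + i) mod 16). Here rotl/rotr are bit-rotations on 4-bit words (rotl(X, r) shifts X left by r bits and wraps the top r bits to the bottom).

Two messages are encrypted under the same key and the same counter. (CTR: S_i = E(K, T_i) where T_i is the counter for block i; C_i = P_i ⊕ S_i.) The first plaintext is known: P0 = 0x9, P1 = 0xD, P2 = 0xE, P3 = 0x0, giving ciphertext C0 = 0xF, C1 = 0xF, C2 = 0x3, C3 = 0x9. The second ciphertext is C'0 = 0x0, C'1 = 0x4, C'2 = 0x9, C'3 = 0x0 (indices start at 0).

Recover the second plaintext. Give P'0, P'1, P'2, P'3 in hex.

In CTR with a reused counter, both messages share the same keystream S_i, so C_i ⊕ C'_i = P_i ⊕ P'_i and thus P'_i = P_i ⊕ C_i ⊕ C'_i.
P'0: 0x9 ⊕ 0xF ⊕ 0x0 = 0x6.
P'1: 0xD ⊕ 0xF ⊕ 0x4 = 0x6.
P'2: 0xE ⊕ 0x3 ⊕ 0x9 = 0x4.
P'3: 0x0 ⊕ 0x9 ⊕ 0x0 = 0x9.

P'0 = 0x6, P'1 = 0x6, P'2 = 0x4, P'3 = 0x9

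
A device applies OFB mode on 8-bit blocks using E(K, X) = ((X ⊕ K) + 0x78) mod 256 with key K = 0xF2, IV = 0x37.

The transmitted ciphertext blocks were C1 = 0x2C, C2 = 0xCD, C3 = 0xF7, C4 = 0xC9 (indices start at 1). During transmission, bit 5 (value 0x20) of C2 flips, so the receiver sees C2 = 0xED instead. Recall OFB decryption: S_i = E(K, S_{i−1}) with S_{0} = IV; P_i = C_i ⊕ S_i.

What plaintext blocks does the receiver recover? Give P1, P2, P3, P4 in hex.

Only C2 changed, to 0xED. In OFB, a change in C_i flips the same bit in P_i only; the keystream is unaffected. Decrypting the received ciphertext:
P1: S = E(K, 0x37) = 0x3D; 0x2C ⊕ 0x3D = 0x11.
P2: S = E(K, 0x3D) = 0x47; 0xED ⊕ 0x47 = 0xAA.
P3: S = E(K, 0x47) = 0x2D; 0xF7 ⊕ 0x2D = 0xDA.
P4: S = E(K, 0x2D) = 0x57; 0xC9 ⊕ 0x57 = 0x9E.
Blocks that differ from the original plaintext: P2.

P1 = 0x11, P2 = 0xAA, P3 = 0xDA, P4 = 0x9E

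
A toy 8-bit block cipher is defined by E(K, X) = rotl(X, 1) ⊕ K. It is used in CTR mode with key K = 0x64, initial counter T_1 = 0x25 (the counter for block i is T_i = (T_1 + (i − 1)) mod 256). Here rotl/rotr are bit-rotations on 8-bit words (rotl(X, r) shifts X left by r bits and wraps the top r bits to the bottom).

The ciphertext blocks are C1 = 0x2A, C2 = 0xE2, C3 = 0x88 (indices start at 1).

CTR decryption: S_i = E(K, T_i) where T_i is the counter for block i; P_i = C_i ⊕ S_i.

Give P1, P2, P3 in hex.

P1: T = 0x25, S = E(K, T) = 0x2E; 0x2A ⊕ 0x2E = 0x04.
P2: T = 0x26, S = E(K, T) = 0x28; 0xE2 ⊕ 0x28 = 0xCA.
P3: T = 0x27, S = E(K, T) = 0x2A; 0x88 ⊕ 0x2A = 0xA2.

P1 = 0x04, P2 = 0xCA, P3 = 0xA2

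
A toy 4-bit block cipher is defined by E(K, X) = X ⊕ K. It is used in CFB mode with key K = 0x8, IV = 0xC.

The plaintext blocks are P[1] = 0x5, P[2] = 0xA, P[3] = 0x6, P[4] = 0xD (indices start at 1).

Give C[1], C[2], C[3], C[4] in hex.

CFB encryption: C_i = P_i ⊕ E(K, C_{i−1}), with C_{0} = IV.
C[1]: E(K, 0xC) = 0x4; 0x5 ⊕ 0x4 = 0x1.
C[2]: E(K, 0x1) = 0x9; 0xA ⊕ 0x9 = 0x3.
C[3]: E(K, 0x3) = 0xB; 0x6 ⊕ 0xB = 0xD.
C[4]: E(K, 0xD) = 0x5; 0xD ⊕ 0x5 = 0x8.

C[1] = 0x1, C[2] = 0x3, C[3] = 0xD, C[4] = 0x8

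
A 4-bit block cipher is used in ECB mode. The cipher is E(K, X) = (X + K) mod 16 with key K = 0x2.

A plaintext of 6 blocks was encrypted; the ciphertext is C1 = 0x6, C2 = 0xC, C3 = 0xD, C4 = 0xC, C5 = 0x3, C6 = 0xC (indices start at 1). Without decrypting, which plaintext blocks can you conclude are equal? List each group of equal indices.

ECB encrypts each block independently with the same key, so equal ciphertext blocks imply equal plaintext blocks.
C2 = C4 = C6 = 0xC, so P2 = P4 = P6.

P2 = P4 = P6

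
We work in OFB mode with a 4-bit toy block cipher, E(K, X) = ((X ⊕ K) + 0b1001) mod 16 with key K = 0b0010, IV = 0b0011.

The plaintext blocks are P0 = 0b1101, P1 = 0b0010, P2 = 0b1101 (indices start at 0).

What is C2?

C2 = 0b0001

OFB encryption: S_i = E(K, S_{i−1}) with S_{−1} = IV; C_i = P_i ⊕ S_i.
C0: S = E(K, 0b0011) = 0b1010; 0b1101 ⊕ 0b1010 = 0b0111.
C1: S = E(K, 0b1010) = 0b0001; 0b0010 ⊕ 0b0001 = 0b0011.
C2: S = E(K, 0b0001) = 0b1100; 0b1101 ⊕ 0b1100 = 0b0001.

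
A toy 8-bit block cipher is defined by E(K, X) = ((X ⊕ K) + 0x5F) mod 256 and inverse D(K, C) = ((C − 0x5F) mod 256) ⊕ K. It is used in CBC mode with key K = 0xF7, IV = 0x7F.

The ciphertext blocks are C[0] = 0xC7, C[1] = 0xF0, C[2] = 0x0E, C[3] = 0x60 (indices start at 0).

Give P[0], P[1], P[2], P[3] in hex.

P[0] = 0xE0, P[1] = 0xA1, P[2] = 0xA8, P[3] = 0xF8

CBC decryption: P_i = D(K, C_i) ⊕ C_{i−1}, with C_{−1} = IV.
P[0]: D(K, 0xC7) = 0x9F; 0x9F ⊕ 0x7F = 0xE0.
P[1]: D(K, 0xF0) = 0x66; 0x66 ⊕ 0xC7 = 0xA1.
P[2]: D(K, 0x0E) = 0x58; 0x58 ⊕ 0xF0 = 0xA8.
P[3]: D(K, 0x60) = 0xF6; 0xF6 ⊕ 0x0E = 0xF8.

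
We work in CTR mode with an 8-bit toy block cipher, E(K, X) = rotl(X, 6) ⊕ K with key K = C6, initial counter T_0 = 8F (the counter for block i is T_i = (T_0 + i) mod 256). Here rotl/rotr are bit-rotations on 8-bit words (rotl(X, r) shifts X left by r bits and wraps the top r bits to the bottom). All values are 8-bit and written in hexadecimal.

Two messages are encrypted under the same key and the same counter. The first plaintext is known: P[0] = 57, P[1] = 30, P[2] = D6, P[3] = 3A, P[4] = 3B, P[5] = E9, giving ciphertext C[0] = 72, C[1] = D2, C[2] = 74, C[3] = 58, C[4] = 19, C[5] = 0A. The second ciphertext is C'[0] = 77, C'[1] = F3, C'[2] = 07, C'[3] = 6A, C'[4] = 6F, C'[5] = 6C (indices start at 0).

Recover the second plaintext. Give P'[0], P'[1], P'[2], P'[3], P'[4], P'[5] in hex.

In CTR with a reused counter, both messages share the same keystream S_i, so C_i ⊕ C'_i = P_i ⊕ P'_i and thus P'_i = P_i ⊕ C_i ⊕ C'_i.
P'[0]: 57 ⊕ 72 ⊕ 77 = 52.
P'[1]: 30 ⊕ D2 ⊕ F3 = 11.
P'[2]: D6 ⊕ 74 ⊕ 07 = A5.
P'[3]: 3A ⊕ 58 ⊕ 6A = 08.
P'[4]: 3B ⊕ 19 ⊕ 6F = 4D.
P'[5]: E9 ⊕ 0A ⊕ 6C = 8F.

P'[0] = 52, P'[1] = 11, P'[2] = A5, P'[3] = 08, P'[4] = 4D, P'[5] = 8F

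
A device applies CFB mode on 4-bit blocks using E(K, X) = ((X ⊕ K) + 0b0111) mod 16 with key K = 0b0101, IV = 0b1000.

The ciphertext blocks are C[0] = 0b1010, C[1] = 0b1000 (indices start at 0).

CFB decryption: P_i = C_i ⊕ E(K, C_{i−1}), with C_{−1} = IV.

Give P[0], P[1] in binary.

P[0]: E(K, 0b1000) = 0b0100; 0b1010 ⊕ 0b0100 = 0b1110.
P[1]: E(K, 0b1010) = 0b0110; 0b1000 ⊕ 0b0110 = 0b1110.

P[0] = 0b1110, P[1] = 0b1110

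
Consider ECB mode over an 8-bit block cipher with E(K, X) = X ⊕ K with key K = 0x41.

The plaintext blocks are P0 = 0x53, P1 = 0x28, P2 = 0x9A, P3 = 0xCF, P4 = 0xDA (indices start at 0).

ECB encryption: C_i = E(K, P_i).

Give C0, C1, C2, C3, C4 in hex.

C0 = 0x12, C1 = 0x69, C2 = 0xDB, C3 = 0x8E, C4 = 0x9B

C0: E(K, 0x53) = 0x12.
C1: E(K, 0x28) = 0x69.
C2: E(K, 0x9A) = 0xDB.
C3: E(K, 0xCF) = 0x8E.
C4: E(K, 0xDA) = 0x9B.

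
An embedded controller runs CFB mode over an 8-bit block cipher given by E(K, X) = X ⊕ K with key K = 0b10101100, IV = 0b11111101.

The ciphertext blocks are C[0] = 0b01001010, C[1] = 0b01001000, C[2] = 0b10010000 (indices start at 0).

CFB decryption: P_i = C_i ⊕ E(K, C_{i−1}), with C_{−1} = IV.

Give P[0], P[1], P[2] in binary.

P[0]: E(K, 0b11111101) = 0b01010001; 0b01001010 ⊕ 0b01010001 = 0b00011011.
P[1]: E(K, 0b01001010) = 0b11100110; 0b01001000 ⊕ 0b11100110 = 0b10101110.
P[2]: E(K, 0b01001000) = 0b11100100; 0b10010000 ⊕ 0b11100100 = 0b01110100.

P[0] = 0b00011011, P[1] = 0b10101110, P[2] = 0b01110100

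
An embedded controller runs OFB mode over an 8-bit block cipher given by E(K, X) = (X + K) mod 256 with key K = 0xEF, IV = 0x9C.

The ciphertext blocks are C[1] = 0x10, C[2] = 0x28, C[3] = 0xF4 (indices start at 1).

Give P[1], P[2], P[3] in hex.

P[1] = 0x9B, P[2] = 0x52, P[3] = 0x9D

OFB decryption: S_i = E(K, S_{i−1}) with S_{0} = IV; P_i = C_i ⊕ S_i.
P[1]: S = E(K, 0x9C) = 0x8B; 0x10 ⊕ 0x8B = 0x9B.
P[2]: S = E(K, 0x8B) = 0x7A; 0x28 ⊕ 0x7A = 0x52.
P[3]: S = E(K, 0x7A) = 0x69; 0xF4 ⊕ 0x69 = 0x9D.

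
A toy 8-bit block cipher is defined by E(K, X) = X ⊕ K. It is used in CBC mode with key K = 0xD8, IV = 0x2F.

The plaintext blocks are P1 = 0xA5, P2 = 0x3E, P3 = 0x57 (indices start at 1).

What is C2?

C2 = 0xB4

CBC encryption: C_i = E(K, P_i ⊕ C_{i−1}), with C_{0} = IV.
C1: P1 ⊕ 0x2F = 0x8A; E(K, 0x8A) = 0x52.
C2: P2 ⊕ 0x52 = 0x6C; E(K, 0x6C) = 0xB4.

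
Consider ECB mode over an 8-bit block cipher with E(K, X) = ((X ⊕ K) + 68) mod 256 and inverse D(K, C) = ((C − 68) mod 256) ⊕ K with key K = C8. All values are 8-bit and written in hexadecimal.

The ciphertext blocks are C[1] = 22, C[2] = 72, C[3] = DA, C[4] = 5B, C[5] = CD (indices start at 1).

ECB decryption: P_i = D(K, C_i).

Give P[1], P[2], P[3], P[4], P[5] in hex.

P[1] = 72, P[2] = C2, P[3] = BA, P[4] = 3B, P[5] = AD

P[1]: D(K, 22) = 72.
P[2]: D(K, 72) = C2.
P[3]: D(K, DA) = BA.
P[4]: D(K, 5B) = 3B.
P[5]: D(K, CD) = AD.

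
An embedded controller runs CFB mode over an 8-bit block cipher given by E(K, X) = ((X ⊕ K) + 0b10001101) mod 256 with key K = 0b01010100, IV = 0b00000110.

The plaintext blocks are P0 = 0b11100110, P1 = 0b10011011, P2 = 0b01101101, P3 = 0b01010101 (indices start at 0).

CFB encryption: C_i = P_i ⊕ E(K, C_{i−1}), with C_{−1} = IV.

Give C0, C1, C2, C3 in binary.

C0 = 0b00111001, C1 = 0b01100001, C2 = 0b10101111, C3 = 0b11011101

C0: E(K, 0b00000110) = 0b11011111; 0b11100110 ⊕ 0b11011111 = 0b00111001.
C1: E(K, 0b00111001) = 0b11111010; 0b10011011 ⊕ 0b11111010 = 0b01100001.
C2: E(K, 0b01100001) = 0b11000010; 0b01101101 ⊕ 0b11000010 = 0b10101111.
C3: E(K, 0b10101111) = 0b10001000; 0b01010101 ⊕ 0b10001000 = 0b11011101.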